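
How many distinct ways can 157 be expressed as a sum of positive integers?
80630964769

p(n) counts ways to write n as a sum of positive integers (order ignored).
Euler's pentagonal recurrence: p(k) = p(k-1) + p(k-2) - p(k-5) - p(k-7) + p(k-12) + p(k-15) - ... (offsets j(3j∓1)/2, signs ++--, p(0)=1, p(<0)=0).
DP table for k = 0..156: p(0)=1, p(1)=1, p(2)=2, p(3)=3, p(4)=5, p(5)=7, p(6)=11, p(7)=15, p(8)=22, p(9)=30, p(10)=42, p(11)=56, p(12)=77, p(13)=101, p(14)=135, p(15)=176, p(16)=231, p(17)=297, p(18)=385, p(19)=490, p(20)=627, p(21)=792, p(22)=1002, p(23)=1255, p(24)=1575, p(25)=1958, p(26)=2436, p(27)=3010, p(28)=3718, p(29)=4565, p(30)=5604, p(31)=6842, p(32)=8349, p(33)=10143, p(34)=12310, p(35)=14883, p(36)=17977, p(37)=21637, p(38)=26015, p(39)=31185, p(40)=37338, p(41)=44583, p(42)=53174, p(43)=63261, p(44)=75175, p(45)=89134, p(46)=105558, p(47)=124754, p(48)=147273, p(49)=173525, p(50)=204226, p(51)=239943, p(52)=281589, p(53)=329931, p(54)=386155, p(55)=451276, p(56)=526823, p(57)=614154, p(58)=715220, p(59)=831820, p(60)=966467, p(61)=1121505, p(62)=1300156, p(63)=1505499, p(64)=1741630, p(65)=2012558, p(66)=2323520, p(67)=2679689, p(68)=3087735, p(69)=3554345, p(70)=4087968, p(71)=4697205, p(72)=5392783, p(73)=6185689, p(74)=7089500, p(75)=8118264, p(76)=9289091, p(77)=10619863, p(78)=12132164, p(79)=13848650, p(80)=15796476, p(81)=18004327, p(82)=20506255, p(83)=23338469, p(84)=26543660, p(85)=30167357, p(86)=34262962, p(87)=38887673, p(88)=44108109, p(89)=49995925, p(90)=56634173, p(91)=64112359, p(92)=72533807, p(93)=82010177, p(94)=92669720, p(95)=104651419, p(96)=118114304, p(97)=133230930, p(98)=150198136, p(99)=169229875, p(100)=190569292, p(101)=214481126, p(102)=241265379, p(103)=271248950, p(104)=304801365, p(105)=342325709, p(106)=384276336, p(107)=431149389, p(108)=483502844, p(109)=541946240, p(110)=607163746, p(111)=679903203, p(112)=761002156, p(113)=851376628, p(114)=952050665, p(115)=1064144451, p(116)=1188908248, p(117)=1327710076, p(118)=1482074143, p(119)=1653668665, p(120)=1844349560, p(121)=2056148051, p(122)=2291320912, p(123)=2552338241, p(124)=2841940500, p(125)=3163127352, p(126)=3519222692, p(127)=3913864295, p(128)=4351078600, p(129)=4835271870, p(130)=5371315400, p(131)=5964539504, p(132)=6620830889, p(133)=7346629512, p(134)=8149040695, p(135)=9035836076, p(136)=10015581680, p(137)=11097645016, p(138)=12292341831, p(139)=13610949895, p(140)=15065878135, p(141)=16670689208, p(142)=18440293320, p(143)=20390982757, p(144)=22540654445, p(145)=24908858009, p(146)=27517052599, p(147)=30388671978, p(148)=33549419497, p(149)=37027355200, p(150)=40853235313, p(151)=45060624582, p(152)=49686288421, p(153)=54770336324, p(154)=60356673280, p(155)=66493182097, p(156)=73232243759.
Final step: p(157) = p(156) + p(155) - p(152) - p(150) + p(145) + p(142) - p(135) - p(131) + p(122) + p(117) - p(106) - p(100) + p(87) + p(80) - p(65) - p(57) + p(40) + p(31) - p(12) - p(2)
= 73232243759 + 66493182097 - 49686288421 - 40853235313 + 24908858009 + 18440293320 - 9035836076 - 5964539504 + 2291320912 + 1327710076 - 384276336 - 190569292 + 38887673 + 15796476 - 2012558 - 614154 + 37338 + 6842 - 77 - 2
= 80630964769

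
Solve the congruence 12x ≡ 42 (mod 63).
x ≡ 14 (mod 21)

gcd(12, 63) = 3, which divides 42, so solutions exist.
Divide through by 3: 4x ≡ 14 (mod 21).
Find 4^(-1) mod 21 by the extended Euclidean algorithm:
21 = 5 × 4 + 1  ⟹  1 = (1)·21 + (-5)·4
So (-5)·4 ≡ 1 (mod 21), i.e. 4^(-1) ≡ -5 ≡ 16 (mod 21).
x ≡ 16 × 14 = 224 ≡ 14 (mod 21).
Check: 12 × 14 = 168 ≡ 42 (mod 63).
x ≡ 14 (mod 21), giving 3 solutions mod 63.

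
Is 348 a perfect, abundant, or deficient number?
abundant

Proper divisors of 348: sum = 1 + 2 + 3 + 4 + 6 + 12 + 29 + 58 + 87 + 116 + 174 = 492
Since 492 > 348, 348 is abundant.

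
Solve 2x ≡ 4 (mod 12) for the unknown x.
x ≡ 2 (mod 6)

gcd(2, 12) = 2, which divides 4, so solutions exist.
Divide through by 2: x ≡ 2 (mod 6).
The coefficient of x is now 1, so x ≡ 2 (mod 6).
Check: 2 × 2 = 4 ≡ 4 (mod 12).
x ≡ 2 (mod 6), giving 2 solutions mod 12.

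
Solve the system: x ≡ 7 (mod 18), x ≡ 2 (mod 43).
475

Using Chinese Remainder Theorem:
M = 18 × 43 = 774
M1 = 43, M2 = 18
y1 = 43^(-1) mod 18 = 13
y2 = 18^(-1) mod 43 = 12
x = (7×43×13 + 2×18×12) mod 774 = 475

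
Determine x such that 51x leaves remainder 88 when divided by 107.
x ≡ 29 (mod 107)

gcd(51, 107) = 1, which divides 88, so solutions exist.
Find 51^(-1) mod 107 by the extended Euclidean algorithm:
107 = 2 × 51 + 5  ⟹  5 = (1)·107 + (-2)·51
51 = 10 × 5 + 1  ⟹  1 = (-10)·107 + (21)·51
So (21)·51 ≡ 1 (mod 107), i.e. 51^(-1) ≡ 21 (mod 107).
x ≡ 21 × 88 = 1848 ≡ 29 (mod 107).
Check: 51 × 29 = 1479 ≡ 88 (mod 107).
Unique solution: x ≡ 29 (mod 107)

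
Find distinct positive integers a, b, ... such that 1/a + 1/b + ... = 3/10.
1/4 + 1/20

Greedy algorithm:
3/10: ceiling(10/3) = 4, use 1/4
1/20: ceiling(20/1) = 20, use 1/20
Result: 3/10 = 1/4 + 1/20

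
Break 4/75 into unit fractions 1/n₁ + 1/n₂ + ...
1/19 + 1/1425

Greedy algorithm:
4/75: ceiling(75/4) = 19, use 1/19
1/1425: ceiling(1425/1) = 1425, use 1/1425
Result: 4/75 = 1/19 + 1/1425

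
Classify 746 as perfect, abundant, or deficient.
deficient

Proper divisors of 746: sum = 1 + 2 + 373 = 376
Since 376 < 746, 746 is deficient.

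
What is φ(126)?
36

126 = 2 × 3^2 × 7
φ(n) = n × ∏(1 - 1/p) for each prime p dividing n
φ(126) = 126 × (1 - 1/2) × (1 - 1/3) × (1 - 1/7) = 36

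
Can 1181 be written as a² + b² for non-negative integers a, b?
5² + 34² (a=5, b=34)

Factorization: 1181 = 1181
By Fermat: n is sum of two squares iff every prime p ≡ 3 (mod 4) appears to even power.
All primes ≡ 3 (mod 4) appear to even power.
Search a = 0, 1, 2, … for 1181 - a² a perfect square: first hit at a = 5: 1181 - 25 = 1156 = 34².
1181 = 5² + 34² = 25 + 1156 ✓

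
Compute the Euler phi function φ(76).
36

76 = 2^2 × 19
φ(n) = n × ∏(1 - 1/p) for each prime p dividing n
φ(76) = 76 × (1 - 1/2) × (1 - 1/19) = 36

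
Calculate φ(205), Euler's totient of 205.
160

205 = 5 × 41
φ(n) = n × ∏(1 - 1/p) for each prime p dividing n
φ(205) = 205 × (1 - 1/5) × (1 - 1/41) = 160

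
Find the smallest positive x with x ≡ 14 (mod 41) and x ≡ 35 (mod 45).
260

Using Chinese Remainder Theorem:
M = 41 × 45 = 1845
M1 = 45, M2 = 41
y1 = 45^(-1) mod 41 = 31
y2 = 41^(-1) mod 45 = 11
x = (14×45×31 + 35×41×11) mod 1845 = 260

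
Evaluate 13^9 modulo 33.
28

Repeated squaring. Binary of 9 = 1001.
13^1 ≡ 13 (mod 33); 13^2 ≡ 4 (mod 33); 13^4 ≡ 16 (mod 33); 13^8 ≡ 25 (mod 33)
13^9 = 13^1 × 13^8 ≡ 28 (mod 33)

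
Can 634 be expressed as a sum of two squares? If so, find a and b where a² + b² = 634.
3² + 25² (a=3, b=25)

Factorization: 634 = 2 × 317
By Fermat: n is sum of two squares iff every prime p ≡ 3 (mod 4) appears to even power.
All primes ≡ 3 (mod 4) appear to even power.
Search a = 0, 1, 2, … for 634 - a² a perfect square: first hit at a = 3: 634 - 9 = 625 = 25².
634 = 3² + 25² = 9 + 625 ✓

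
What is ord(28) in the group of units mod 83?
41

83 is prime, so ord(28) divides φ(83) = 82.
Divisors of 82: 1, 2, 41, 82.
Repeated squaring: 28^1 ≡ 28, 28^2 ≡ 37, 28^4 ≡ 41, 28^8 ≡ 21, 28^16 ≡ 26, 28^32 ≡ 12, 28^64 ≡ 61 (mod 83).
Test 28^d mod 83 for each divisor d in increasing order:
28^1 ≡ 28
28^2 ≡ 37
28^41 = 28^32·28^8·28^1 ≡ 1  ← first divisor giving 1
The order is 41.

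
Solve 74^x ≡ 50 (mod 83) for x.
69

Baby-step giant-step with step n = ⌈√83⌉ = 10.
Baby steps 74^j mod 83 (j:value) for j=0..9: 0:1, 1:74, 2:81, 3:18, 4:4, 5:47, 6:75, 7:72, 8:16, 9:22.
Giant-step multiplier: 74^(-10) ≡ 74^(82-10) = 74^72 ≡ 70 (mod 83).
Giant steps γ_i = 50·70^i mod 83: γ_0=50, γ_1=14, γ_2=67, γ_3=42, γ_4=35, γ_5=43, γ_6=22 (in table at j=9).
x = i·n + j = 6·10 + 9 = 69.
Check: 74^69 ≡ 50 (mod 83).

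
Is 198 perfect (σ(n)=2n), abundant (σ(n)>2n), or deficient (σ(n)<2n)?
abundant

Proper divisors of 198: sum = 1 + 2 + 3 + 6 + 9 + 11 + 18 + 22 + 33 + 66 + 99 = 270
Since 270 > 198, 198 is abundant.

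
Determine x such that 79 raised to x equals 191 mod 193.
110

Baby-step giant-step with step n = ⌈√193⌉ = 14.
Baby steps 79^j mod 193 (j:value) for j=0..13: 0:1, 1:79, 2:65, 3:117, 4:172, 5:78, 6:179, 7:52, 8:55, 9:99, 10:101, 11:66, 12:3, 13:44.
Giant-step multiplier: 79^(-14) ≡ 79^(192-14) = 79^178 ≡ 97 (mod 193).
Giant steps γ_i = 191·97^i mod 193: γ_0=191, γ_1=192, γ_2=96, γ_3=48, γ_4=24, γ_5=12, γ_6=6, γ_7=3 (in table at j=12).
x = i·n + j = 7·14 + 12 = 110.
Check: 79^110 ≡ 191 (mod 193).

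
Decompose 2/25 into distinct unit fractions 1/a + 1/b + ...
1/13 + 1/325

Greedy algorithm:
2/25: ceiling(25/2) = 13, use 1/13
1/325: ceiling(325/1) = 325, use 1/325
Result: 2/25 = 1/13 + 1/325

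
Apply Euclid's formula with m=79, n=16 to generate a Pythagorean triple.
(5985, 2528, 6497)

Euclid's formula: a = m² - n², b = 2mn, c = m² + n²
m = 79, n = 16
a = 79² - 16² = 6241 - 256 = 5985
b = 2 × 79 × 16 = 2528
c = 79² + 16² = 6241 + 256 = 6497
Verification: 5985² + 2528² = 35820225 + 6390784 = 42211009 = 6497² ✓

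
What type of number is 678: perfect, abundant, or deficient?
abundant

Proper divisors of 678: sum = 1 + 2 + 3 + 6 + 113 + 226 + 339 = 690
Since 690 > 678, 678 is abundant.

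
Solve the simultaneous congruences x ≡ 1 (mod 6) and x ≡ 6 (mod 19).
25

Using Chinese Remainder Theorem:
M = 6 × 19 = 114
M1 = 19, M2 = 6
y1 = 19^(-1) mod 6 = 1
y2 = 6^(-1) mod 19 = 16
x = (1×19×1 + 6×6×16) mod 114 = 25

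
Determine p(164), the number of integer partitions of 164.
156919475295

p(n) counts ways to write n as a sum of positive integers (order ignored).
Euler's pentagonal recurrence: p(k) = p(k-1) + p(k-2) - p(k-5) - p(k-7) + p(k-12) + p(k-15) - ... (offsets j(3j∓1)/2, signs ++--, p(0)=1, p(<0)=0).
DP table for k = 0..163: p(0)=1, p(1)=1, p(2)=2, p(3)=3, p(4)=5, p(5)=7, p(6)=11, p(7)=15, p(8)=22, p(9)=30, p(10)=42, p(11)=56, p(12)=77, p(13)=101, p(14)=135, p(15)=176, p(16)=231, p(17)=297, p(18)=385, p(19)=490, p(20)=627, p(21)=792, p(22)=1002, p(23)=1255, p(24)=1575, p(25)=1958, p(26)=2436, p(27)=3010, p(28)=3718, p(29)=4565, p(30)=5604, p(31)=6842, p(32)=8349, p(33)=10143, p(34)=12310, p(35)=14883, p(36)=17977, p(37)=21637, p(38)=26015, p(39)=31185, p(40)=37338, p(41)=44583, p(42)=53174, p(43)=63261, p(44)=75175, p(45)=89134, p(46)=105558, p(47)=124754, p(48)=147273, p(49)=173525, p(50)=204226, p(51)=239943, p(52)=281589, p(53)=329931, p(54)=386155, p(55)=451276, p(56)=526823, p(57)=614154, p(58)=715220, p(59)=831820, p(60)=966467, p(61)=1121505, p(62)=1300156, p(63)=1505499, p(64)=1741630, p(65)=2012558, p(66)=2323520, p(67)=2679689, p(68)=3087735, p(69)=3554345, p(70)=4087968, p(71)=4697205, p(72)=5392783, p(73)=6185689, p(74)=7089500, p(75)=8118264, p(76)=9289091, p(77)=10619863, p(78)=12132164, p(79)=13848650, p(80)=15796476, p(81)=18004327, p(82)=20506255, p(83)=23338469, p(84)=26543660, p(85)=30167357, p(86)=34262962, p(87)=38887673, p(88)=44108109, p(89)=49995925, p(90)=56634173, p(91)=64112359, p(92)=72533807, p(93)=82010177, p(94)=92669720, p(95)=104651419, p(96)=118114304, p(97)=133230930, p(98)=150198136, p(99)=169229875, p(100)=190569292, p(101)=214481126, p(102)=241265379, p(103)=271248950, p(104)=304801365, p(105)=342325709, p(106)=384276336, p(107)=431149389, p(108)=483502844, p(109)=541946240, p(110)=607163746, p(111)=679903203, p(112)=761002156, p(113)=851376628, p(114)=952050665, p(115)=1064144451, p(116)=1188908248, p(117)=1327710076, p(118)=1482074143, p(119)=1653668665, p(120)=1844349560, p(121)=2056148051, p(122)=2291320912, p(123)=2552338241, p(124)=2841940500, p(125)=3163127352, p(126)=3519222692, p(127)=3913864295, p(128)=4351078600, p(129)=4835271870, p(130)=5371315400, p(131)=5964539504, p(132)=6620830889, p(133)=7346629512, p(134)=8149040695, p(135)=9035836076, p(136)=10015581680, p(137)=11097645016, p(138)=12292341831, p(139)=13610949895, p(140)=15065878135, p(141)=16670689208, p(142)=18440293320, p(143)=20390982757, p(144)=22540654445, p(145)=24908858009, p(146)=27517052599, p(147)=30388671978, p(148)=33549419497, p(149)=37027355200, p(150)=40853235313, p(151)=45060624582, p(152)=49686288421, p(153)=54770336324, p(154)=60356673280, p(155)=66493182097, p(156)=73232243759, p(157)=80630964769, p(158)=88751778802, p(159)=97662728555, p(160)=107438159466, p(161)=118159068427, p(162)=129913904637, p(163)=142798995930.
Final step: p(164) = p(163) + p(162) - p(159) - p(157) + p(152) + p(149) - p(142) - p(138) + p(129) + p(124) - p(113) - p(107) + p(94) + p(87) - p(72) - p(64) + p(47) + p(38) - p(19) - p(9)
= 142798995930 + 129913904637 - 97662728555 - 80630964769 + 49686288421 + 37027355200 - 18440293320 - 12292341831 + 4835271870 + 2841940500 - 851376628 - 431149389 + 92669720 + 38887673 - 5392783 - 1741630 + 124754 + 26015 - 490 - 30
= 156919475295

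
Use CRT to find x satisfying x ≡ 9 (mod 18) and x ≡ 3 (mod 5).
63

Using Chinese Remainder Theorem:
M = 18 × 5 = 90
M1 = 5, M2 = 18
y1 = 5^(-1) mod 18 = 11
y2 = 18^(-1) mod 5 = 2
x = (9×5×11 + 3×18×2) mod 90 = 63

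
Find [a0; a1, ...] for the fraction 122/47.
[2; 1, 1, 2, 9]

Euclidean algorithm steps:
122 = 2 × 47 + 28
47 = 1 × 28 + 19
28 = 1 × 19 + 9
19 = 2 × 9 + 1
9 = 9 × 1 + 0
Continued fraction: [2; 1, 1, 2, 9]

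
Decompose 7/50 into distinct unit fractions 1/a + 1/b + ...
1/8 + 1/67 + 1/13400

Greedy algorithm:
7/50: ceiling(50/7) = 8, use 1/8
3/200: ceiling(200/3) = 67, use 1/67
1/13400: ceiling(13400/1) = 13400, use 1/13400
Result: 7/50 = 1/8 + 1/67 + 1/13400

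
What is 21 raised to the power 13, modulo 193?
157

Repeated squaring. Binary of 13 = 1101.
21^1 ≡ 21 (mod 193); 21^2 ≡ 55 (mod 193); 21^4 ≡ 130 (mod 193); 21^8 ≡ 109 (mod 193)
21^13 = 21^1 × 21^4 × 21^8 ≡ 157 (mod 193)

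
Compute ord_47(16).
23

47 is prime, so ord(16) divides φ(47) = 46.
Divisors of 46: 1, 2, 23, 46.
Repeated squaring: 16^1 ≡ 16, 16^2 ≡ 21, 16^4 ≡ 18, 16^8 ≡ 42, 16^16 ≡ 25, 16^32 ≡ 14 (mod 47).
Test 16^d mod 47 for each divisor d in increasing order:
16^1 ≡ 16
16^2 ≡ 21
16^23 = 16^16·16^4·16^2·16^1 ≡ 1  ← first divisor giving 1
The order is 23.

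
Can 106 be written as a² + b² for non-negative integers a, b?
5² + 9² (a=5, b=9)

Factorization: 106 = 2 × 53
By Fermat: n is sum of two squares iff every prime p ≡ 3 (mod 4) appears to even power.
All primes ≡ 3 (mod 4) appear to even power.
Search a = 0, 1, 2, … for 106 - a² a perfect square: first hit at a = 5: 106 - 25 = 81 = 9².
106 = 5² + 9² = 25 + 81 ✓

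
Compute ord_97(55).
32

97 is prime, so ord(55) divides φ(97) = 96.
Divisors of 96: 1, 2, 3, 4, 6, 8, 12, 16, 24, 32, 48, 96.
Repeated squaring: 55^1 ≡ 55, 55^2 ≡ 18, 55^4 ≡ 33, 55^8 ≡ 22, 55^16 ≡ 96, 55^32 ≡ 1, 55^64 ≡ 1 (mod 97).
Test 55^d mod 97 for each divisor d in increasing order:
55^1 ≡ 55
55^2 ≡ 18
55^3 = 55^2·55^1 ≡ 20
55^4 ≡ 33
55^6 = 55^4·55^2 ≡ 12
55^8 ≡ 22
55^12 = 55^8·55^4 ≡ 47
55^16 ≡ 96
55^24 = 55^16·55^8 ≡ 75
55^32 ≡ 1  ← first divisor giving 1
The order is 32.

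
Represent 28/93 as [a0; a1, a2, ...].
[0; 3, 3, 9]

Euclidean algorithm steps:
28 = 0 × 93 + 28
93 = 3 × 28 + 9
28 = 3 × 9 + 1
9 = 9 × 1 + 0
Continued fraction: [0; 3, 3, 9]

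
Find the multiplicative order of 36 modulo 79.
39

79 is prime, so ord(36) divides φ(79) = 78.
Divisors of 78: 1, 2, 3, 6, 13, 26, 39, 78.
Repeated squaring: 36^1 ≡ 36, 36^2 ≡ 32, 36^4 ≡ 76, 36^8 ≡ 9, 36^16 ≡ 2, 36^32 ≡ 4, 36^64 ≡ 16 (mod 79).
Test 36^d mod 79 for each divisor d in increasing order:
36^1 ≡ 36
36^2 ≡ 32
36^3 = 36^2·36^1 ≡ 46
36^6 = 36^4·36^2 ≡ 62
36^13 = 36^8·36^4·36^1 ≡ 55
36^26 = 36^16·36^8·36^2 ≡ 23
36^39 = 36^32·36^4·36^2·36^1 ≡ 1  ← first divisor giving 1
The order is 39.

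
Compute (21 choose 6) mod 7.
0

Using Lucas' theorem:
Write n=21 and k=6 in base 7:
n in base 7: [3, 0]
k in base 7: [0, 6]
C(21,6) mod 7 = ∏ C(n_i, k_i) mod 7
Digit binomials (mod 7): C(3,0) = 1; C(0,6) = 0 (k_i > n_i)
Product: 1 × 0 = 0 ≡ 0 (mod 7)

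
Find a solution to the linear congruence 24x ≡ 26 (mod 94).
x ≡ 5 (mod 47)

gcd(24, 94) = 2, which divides 26, so solutions exist.
Divide through by 2: 12x ≡ 13 (mod 47).
Find 12^(-1) mod 47 by the extended Euclidean algorithm:
47 = 3 × 12 + 11  ⟹  11 = (1)·47 + (-3)·12
12 = 1 × 11 + 1  ⟹  1 = (-1)·47 + (4)·12
So (4)·12 ≡ 1 (mod 47), i.e. 12^(-1) ≡ 4 (mod 47).
x ≡ 4 × 13 = 52 ≡ 5 (mod 47).
Check: 24 × 5 = 120 ≡ 26 (mod 94).
x ≡ 5 (mod 47), giving 2 solutions mod 94.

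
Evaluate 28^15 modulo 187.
65

Repeated squaring. Binary of 15 = 1111.
28^1 ≡ 28 (mod 187); 28^2 ≡ 36 (mod 187); 28^4 ≡ 174 (mod 187); 28^8 ≡ 169 (mod 187)
28^15 = 28^1 × 28^2 × 28^4 × 28^8 ≡ 65 (mod 187)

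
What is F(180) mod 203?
115

Matrix identity: Q^n = [[F_(n+1), F_n], [F_n, F_(n-1)]] with Q = [[1,1],[1,0]].
n = 180 = 10110100₂. Square-and-multiply, entries mod 203:
Q^1 = [[1,1],[1,0]]
Q^2 = (Q^1)² = [[2,1],[1,1]]
Q^5 = (Q^2)²·Q = [[8,5],[5,3]]
Q^11 = (Q^5)²·Q = [[144,89],[89,55]]
Q^22 = (Q^11)² = [[34,50],[50,187]]
Q^45 = (Q^22)²·Q = [[90,2],[2,88]]
Q^90 = (Q^45)² = [[187,153],[153,34]]
Q^180 = (Q^90)² = [[117,115],[115,2]]
F_180 mod 203 = Q^180[0][1] = 115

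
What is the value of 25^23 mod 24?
1

Repeated squaring. Binary of 23 = 10111.
25^1 ≡ 1 (mod 24); 25^2 ≡ 1 (mod 24); 25^4 ≡ 1 (mod 24); 25^8 ≡ 1 (mod 24); 25^16 ≡ 1 (mod 24)
25^23 = 25^1 × 25^2 × 25^4 × 25^16 ≡ 1 (mod 24)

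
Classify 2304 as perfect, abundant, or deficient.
abundant

Proper divisors of 2304: sum = 1 + 2 + 3 + 4 + 6 + 8 + 9 + 12 + ... + 384 + 576 + 768 + 1152 (26 divisors) = 4339
Since 4339 > 2304, 2304 is abundant.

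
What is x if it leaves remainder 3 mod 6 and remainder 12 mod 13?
51

Using Chinese Remainder Theorem:
M = 6 × 13 = 78
M1 = 13, M2 = 6
y1 = 13^(-1) mod 6 = 1
y2 = 6^(-1) mod 13 = 11
x = (3×13×1 + 12×6×11) mod 78 = 51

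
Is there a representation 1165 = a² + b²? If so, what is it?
3² + 34² (a=3, b=34)

Factorization: 1165 = 5 × 233
By Fermat: n is sum of two squares iff every prime p ≡ 3 (mod 4) appears to even power.
All primes ≡ 3 (mod 4) appear to even power.
Search a = 0, 1, 2, … for 1165 - a² a perfect square: first hit at a = 3: 1165 - 9 = 1156 = 34².
1165 = 3² + 34² = 9 + 1156 ✓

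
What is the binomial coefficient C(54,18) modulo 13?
0

Using Lucas' theorem:
Write n=54 and k=18 in base 13:
n in base 13: [4, 2]
k in base 13: [1, 5]
C(54,18) mod 13 = ∏ C(n_i, k_i) mod 13
Digit binomials (mod 13): C(4,1) = 4; C(2,5) = 0 (k_i > n_i)
Product: 4 × 0 = 0 ≡ 0 (mod 13)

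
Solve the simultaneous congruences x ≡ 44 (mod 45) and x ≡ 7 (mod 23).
674

Using Chinese Remainder Theorem:
M = 45 × 23 = 1035
M1 = 23, M2 = 45
y1 = 23^(-1) mod 45 = 2
y2 = 45^(-1) mod 23 = 22
x = (44×23×2 + 7×45×22) mod 1035 = 674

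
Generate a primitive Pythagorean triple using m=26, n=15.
(451, 780, 901)

Euclid's formula: a = m² - n², b = 2mn, c = m² + n²
m = 26, n = 15
a = 26² - 15² = 676 - 225 = 451
b = 2 × 26 × 15 = 780
c = 26² + 15² = 676 + 225 = 901
Verification: 451² + 780² = 203401 + 608400 = 811801 = 901² ✓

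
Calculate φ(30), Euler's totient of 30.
8

30 = 2 × 3 × 5
φ(n) = n × ∏(1 - 1/p) for each prime p dividing n
φ(30) = 30 × (1 - 1/2) × (1 - 1/3) × (1 - 1/5) = 8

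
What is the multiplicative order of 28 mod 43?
42

43 is prime, so ord(28) divides φ(43) = 42.
Divisors of 42: 1, 2, 3, 6, 7, 14, 21, 42.
Repeated squaring: 28^1 ≡ 28, 28^2 ≡ 10, 28^4 ≡ 14, 28^8 ≡ 24, 28^16 ≡ 17, 28^32 ≡ 31 (mod 43).
Test 28^d mod 43 for each divisor d in increasing order:
28^1 ≡ 28
28^2 ≡ 10
28^3 = 28^2·28^1 ≡ 22
28^6 = 28^4·28^2 ≡ 11
28^7 = 28^4·28^2·28^1 ≡ 7
28^14 = 28^8·28^4·28^2 ≡ 6
28^21 = 28^16·28^4·28^1 ≡ 42
28^42 = 28^32·28^8·28^2 ≡ 1  ← first divisor giving 1
The order is 42.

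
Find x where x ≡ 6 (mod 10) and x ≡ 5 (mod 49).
446

Using Chinese Remainder Theorem:
M = 10 × 49 = 490
M1 = 49, M2 = 10
y1 = 49^(-1) mod 10 = 9
y2 = 10^(-1) mod 49 = 5
x = (6×49×9 + 5×10×5) mod 490 = 446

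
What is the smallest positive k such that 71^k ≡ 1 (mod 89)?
44

89 is prime, so ord(71) divides φ(89) = 88.
Divisors of 88: 1, 2, 4, 8, 11, 22, 44, 88.
Repeated squaring: 71^1 ≡ 71, 71^2 ≡ 57, 71^4 ≡ 45, 71^8 ≡ 67, 71^16 ≡ 39, 71^32 ≡ 8, 71^64 ≡ 64 (mod 89).
Test 71^d mod 89 for each divisor d in increasing order:
71^1 ≡ 71
71^2 ≡ 57
71^4 ≡ 45
71^8 ≡ 67
71^11 = 71^8·71^2·71^1 ≡ 55
71^22 = 71^16·71^4·71^2 ≡ 88
71^44 = 71^32·71^8·71^4 ≡ 1  ← first divisor giving 1
The order is 44.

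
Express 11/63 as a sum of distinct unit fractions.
1/6 + 1/126

Greedy algorithm:
11/63: ceiling(63/11) = 6, use 1/6
1/126: ceiling(126/1) = 126, use 1/126
Result: 11/63 = 1/6 + 1/126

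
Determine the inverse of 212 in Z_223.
81

gcd(212, 223) = 1, so the inverse exists.
Extended Euclidean algorithm on (223, 212):
223 = 1 × 212 + 11  ⟹  11 = (1)·223 + (-1)·212
212 = 19 × 11 + 3  ⟹  3 = (-19)·223 + (20)·212
11 = 3 × 3 + 2  ⟹  2 = (58)·223 + (-61)·212
3 = 1 × 2 + 1  ⟹  1 = (-77)·223 + (81)·212
So (81)·212 ≡ 1 (mod 223), i.e. 212^(-1) ≡ 81 (mod 223).
Check: 212 × 81 = 17172 ≡ 1 (mod 223)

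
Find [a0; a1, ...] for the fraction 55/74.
[0; 1, 2, 1, 8, 2]

Euclidean algorithm steps:
55 = 0 × 74 + 55
74 = 1 × 55 + 19
55 = 2 × 19 + 17
19 = 1 × 17 + 2
17 = 8 × 2 + 1
2 = 2 × 1 + 0
Continued fraction: [0; 1, 2, 1, 8, 2]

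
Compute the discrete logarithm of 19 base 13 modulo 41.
39

Baby-step giant-step with step n = ⌈√41⌉ = 7.
Baby steps 13^j mod 41 (j:value) for j=0..6: 0:1, 1:13, 2:5, 3:24, 4:25, 5:38, 6:2.
Giant-step multiplier: 13^(-7) ≡ 13^(40-7) = 13^33 ≡ 30 (mod 41).
Giant steps γ_i = 19·30^i mod 41: γ_0=19, γ_1=37, γ_2=3, γ_3=8, γ_4=35, γ_5=25 (in table at j=4).
x = i·n + j = 5·7 + 4 = 39.
Check: 13^39 ≡ 19 (mod 41).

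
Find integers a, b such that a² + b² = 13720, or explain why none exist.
Not possible

Factorization: 13720 = 2^3 × 5 × 7^3
By Fermat: n is sum of two squares iff every prime p ≡ 3 (mod 4) appears to even power.
Prime(s) ≡ 3 (mod 4) with odd exponent: [(7, 3)]
Therefore 13720 cannot be expressed as a² + b².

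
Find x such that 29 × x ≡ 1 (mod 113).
39

gcd(29, 113) = 1, so the inverse exists.
Extended Euclidean algorithm on (113, 29):
113 = 3 × 29 + 26  ⟹  26 = (1)·113 + (-3)·29
29 = 1 × 26 + 3  ⟹  3 = (-1)·113 + (4)·29
26 = 8 × 3 + 2  ⟹  2 = (9)·113 + (-35)·29
3 = 1 × 2 + 1  ⟹  1 = (-10)·113 + (39)·29
So (39)·29 ≡ 1 (mod 113), i.e. 29^(-1) ≡ 39 (mod 113).
Check: 29 × 39 = 1131 ≡ 1 (mod 113)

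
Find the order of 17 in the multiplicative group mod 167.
166

167 is prime, so ord(17) divides φ(167) = 166.
Divisors of 166: 1, 2, 83, 166.
Repeated squaring: 17^1 ≡ 17, 17^2 ≡ 122, 17^4 ≡ 21, 17^8 ≡ 107, 17^16 ≡ 93, 17^32 ≡ 132, 17^64 ≡ 56, 17^128 ≡ 130 (mod 167).
Test 17^d mod 167 for each divisor d in increasing order:
17^1 ≡ 17
17^2 ≡ 122
17^83 = 17^64·17^16·17^2·17^1 ≡ 166
17^166 = 17^128·17^32·17^4·17^2 ≡ 1  ← first divisor giving 1
The order is 166.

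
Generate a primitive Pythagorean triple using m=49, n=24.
(1825, 2352, 2977)

Euclid's formula: a = m² - n², b = 2mn, c = m² + n²
m = 49, n = 24
a = 49² - 24² = 2401 - 576 = 1825
b = 2 × 49 × 24 = 2352
c = 49² + 24² = 2401 + 576 = 2977
Verification: 1825² + 2352² = 3330625 + 5531904 = 8862529 = 2977² ✓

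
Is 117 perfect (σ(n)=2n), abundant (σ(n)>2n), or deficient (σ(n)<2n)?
deficient

Proper divisors of 117: sum = 1 + 3 + 9 + 13 + 39 = 65
Since 65 < 117, 117 is deficient.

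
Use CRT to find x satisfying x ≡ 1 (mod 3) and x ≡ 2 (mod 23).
25

Using Chinese Remainder Theorem:
M = 3 × 23 = 69
M1 = 23, M2 = 3
y1 = 23^(-1) mod 3 = 2
y2 = 3^(-1) mod 23 = 8
x = (1×23×2 + 2×3×8) mod 69 = 25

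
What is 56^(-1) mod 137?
115

gcd(56, 137) = 1, so the inverse exists.
Extended Euclidean algorithm on (137, 56):
137 = 2 × 56 + 25  ⟹  25 = (1)·137 + (-2)·56
56 = 2 × 25 + 6  ⟹  6 = (-2)·137 + (5)·56
25 = 4 × 6 + 1  ⟹  1 = (9)·137 + (-22)·56
So (-22)·56 ≡ 1 (mod 137), i.e. 56^(-1) ≡ -22 ≡ 115 (mod 137).
Check: 56 × 115 = 6440 ≡ 1 (mod 137)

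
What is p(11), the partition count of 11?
56

p(n) counts ways to write n as a sum of positive integers (order ignored).
Euler's pentagonal recurrence: p(k) = p(k-1) + p(k-2) - p(k-5) - p(k-7) + p(k-12) + p(k-15) - ... (offsets j(3j∓1)/2, signs ++--, p(0)=1, p(<0)=0).
DP table for k = 0..10: p(0)=1, p(1)=1, p(2)=2, p(3)=3, p(4)=5, p(5)=7, p(6)=11, p(7)=15, p(8)=22, p(9)=30, p(10)=42.
Final step: p(11) = p(10) + p(9) - p(6) - p(4)
= 42 + 30 - 11 - 5
= 56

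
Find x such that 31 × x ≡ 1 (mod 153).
79

gcd(31, 153) = 1, so the inverse exists.
Extended Euclidean algorithm on (153, 31):
153 = 4 × 31 + 29  ⟹  29 = (1)·153 + (-4)·31
31 = 1 × 29 + 2  ⟹  2 = (-1)·153 + (5)·31
29 = 14 × 2 + 1  ⟹  1 = (15)·153 + (-74)·31
So (-74)·31 ≡ 1 (mod 153), i.e. 31^(-1) ≡ -74 ≡ 79 (mod 153).
Check: 31 × 79 = 2449 ≡ 1 (mod 153)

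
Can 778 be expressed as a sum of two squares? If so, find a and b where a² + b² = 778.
7² + 27² (a=7, b=27)

Factorization: 778 = 2 × 389
By Fermat: n is sum of two squares iff every prime p ≡ 3 (mod 4) appears to even power.
All primes ≡ 3 (mod 4) appear to even power.
Search a = 0, 1, 2, … for 778 - a² a perfect square: first hit at a = 7: 778 - 49 = 729 = 27².
778 = 7² + 27² = 49 + 729 ✓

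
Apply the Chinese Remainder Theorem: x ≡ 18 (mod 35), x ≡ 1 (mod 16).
193

Using Chinese Remainder Theorem:
M = 35 × 16 = 560
M1 = 16, M2 = 35
y1 = 16^(-1) mod 35 = 11
y2 = 35^(-1) mod 16 = 11
x = (18×16×11 + 1×35×11) mod 560 = 193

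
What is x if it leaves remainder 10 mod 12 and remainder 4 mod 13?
82

Using Chinese Remainder Theorem:
M = 12 × 13 = 156
M1 = 13, M2 = 12
y1 = 13^(-1) mod 12 = 1
y2 = 12^(-1) mod 13 = 12
x = (10×13×1 + 4×12×12) mod 156 = 82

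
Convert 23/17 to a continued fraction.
[1; 2, 1, 5]

Euclidean algorithm steps:
23 = 1 × 17 + 6
17 = 2 × 6 + 5
6 = 1 × 5 + 1
5 = 5 × 1 + 0
Continued fraction: [1; 2, 1, 5]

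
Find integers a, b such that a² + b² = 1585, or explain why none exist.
8² + 39² (a=8, b=39)

Factorization: 1585 = 5 × 317
By Fermat: n is sum of two squares iff every prime p ≡ 3 (mod 4) appears to even power.
All primes ≡ 3 (mod 4) appear to even power.
Search a = 0, 1, 2, … for 1585 - a² a perfect square: first hit at a = 8: 1585 - 64 = 1521 = 39².
1585 = 8² + 39² = 64 + 1521 ✓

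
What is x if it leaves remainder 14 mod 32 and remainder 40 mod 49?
334

Using Chinese Remainder Theorem:
M = 32 × 49 = 1568
M1 = 49, M2 = 32
y1 = 49^(-1) mod 32 = 17
y2 = 32^(-1) mod 49 = 23
x = (14×49×17 + 40×32×23) mod 1568 = 334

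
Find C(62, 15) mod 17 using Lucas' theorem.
0

Using Lucas' theorem:
Write n=62 and k=15 in base 17:
n in base 17: [3, 11]
k in base 17: [0, 15]
C(62,15) mod 17 = ∏ C(n_i, k_i) mod 17
Digit binomials (mod 17): C(3,0) = 1; C(11,15) = 0 (k_i > n_i)
Product: 1 × 0 = 0 ≡ 0 (mod 17)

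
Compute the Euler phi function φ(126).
36

126 = 2 × 3^2 × 7
φ(n) = n × ∏(1 - 1/p) for each prime p dividing n
φ(126) = 126 × (1 - 1/2) × (1 - 1/3) × (1 - 1/7) = 36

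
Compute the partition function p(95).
104651419

p(n) counts ways to write n as a sum of positive integers (order ignored).
Euler's pentagonal recurrence: p(k) = p(k-1) + p(k-2) - p(k-5) - p(k-7) + p(k-12) + p(k-15) - ... (offsets j(3j∓1)/2, signs ++--, p(0)=1, p(<0)=0).
DP table for k = 0..94: p(0)=1, p(1)=1, p(2)=2, p(3)=3, p(4)=5, p(5)=7, p(6)=11, p(7)=15, p(8)=22, p(9)=30, p(10)=42, p(11)=56, p(12)=77, p(13)=101, p(14)=135, p(15)=176, p(16)=231, p(17)=297, p(18)=385, p(19)=490, p(20)=627, p(21)=792, p(22)=1002, p(23)=1255, p(24)=1575, p(25)=1958, p(26)=2436, p(27)=3010, p(28)=3718, p(29)=4565, p(30)=5604, p(31)=6842, p(32)=8349, p(33)=10143, p(34)=12310, p(35)=14883, p(36)=17977, p(37)=21637, p(38)=26015, p(39)=31185, p(40)=37338, p(41)=44583, p(42)=53174, p(43)=63261, p(44)=75175, p(45)=89134, p(46)=105558, p(47)=124754, p(48)=147273, p(49)=173525, p(50)=204226, p(51)=239943, p(52)=281589, p(53)=329931, p(54)=386155, p(55)=451276, p(56)=526823, p(57)=614154, p(58)=715220, p(59)=831820, p(60)=966467, p(61)=1121505, p(62)=1300156, p(63)=1505499, p(64)=1741630, p(65)=2012558, p(66)=2323520, p(67)=2679689, p(68)=3087735, p(69)=3554345, p(70)=4087968, p(71)=4697205, p(72)=5392783, p(73)=6185689, p(74)=7089500, p(75)=8118264, p(76)=9289091, p(77)=10619863, p(78)=12132164, p(79)=13848650, p(80)=15796476, p(81)=18004327, p(82)=20506255, p(83)=23338469, p(84)=26543660, p(85)=30167357, p(86)=34262962, p(87)=38887673, p(88)=44108109, p(89)=49995925, p(90)=56634173, p(91)=64112359, p(92)=72533807, p(93)=82010177, p(94)=92669720.
Final step: p(95) = p(94) + p(93) - p(90) - p(88) + p(83) + p(80) - p(73) - p(69) + p(60) + p(55) - p(44) - p(38) + p(25) + p(18) - p(3)
= 92669720 + 82010177 - 56634173 - 44108109 + 23338469 + 15796476 - 6185689 - 3554345 + 966467 + 451276 - 75175 - 26015 + 1958 + 385 - 3
= 104651419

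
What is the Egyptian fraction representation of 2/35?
1/18 + 1/630

Greedy algorithm:
2/35: ceiling(35/2) = 18, use 1/18
1/630: ceiling(630/1) = 630, use 1/630
Result: 2/35 = 1/18 + 1/630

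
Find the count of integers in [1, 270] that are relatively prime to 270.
72

270 = 2 × 3^3 × 5
φ(n) = n × ∏(1 - 1/p) for each prime p dividing n
φ(270) = 270 × (1 - 1/2) × (1 - 1/3) × (1 - 1/5) = 72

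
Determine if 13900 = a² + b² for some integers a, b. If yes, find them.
Not possible

Factorization: 13900 = 2^2 × 5^2 × 139
By Fermat: n is sum of two squares iff every prime p ≡ 3 (mod 4) appears to even power.
Prime(s) ≡ 3 (mod 4) with odd exponent: [(139, 1)]
Therefore 13900 cannot be expressed as a² + b².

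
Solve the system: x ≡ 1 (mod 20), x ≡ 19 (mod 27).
181

Using Chinese Remainder Theorem:
M = 20 × 27 = 540
M1 = 27, M2 = 20
y1 = 27^(-1) mod 20 = 3
y2 = 20^(-1) mod 27 = 23
x = (1×27×3 + 19×20×23) mod 540 = 181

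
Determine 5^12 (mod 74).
47

Repeated squaring. Binary of 12 = 1100.
5^1 ≡ 5 (mod 74); 5^2 ≡ 25 (mod 74); 5^4 ≡ 33 (mod 74); 5^8 ≡ 53 (mod 74)
5^12 = 5^4 × 5^8 ≡ 47 (mod 74)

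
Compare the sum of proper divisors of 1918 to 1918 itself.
deficient

Proper divisors of 1918: sum = 1 + 2 + 7 + 14 + 137 + 274 + 959 = 1394
Since 1394 < 1918, 1918 is deficient.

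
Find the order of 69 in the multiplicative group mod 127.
63

127 is prime, so ord(69) divides φ(127) = 126.
Divisors of 126: 1, 2, 3, 6, 7, 9, 14, 18, 21, 42, 63, 126.
Repeated squaring: 69^1 ≡ 69, 69^2 ≡ 62, 69^4 ≡ 34, 69^8 ≡ 13, 69^16 ≡ 42, 69^32 ≡ 113, 69^64 ≡ 69 (mod 127).
Test 69^d mod 127 for each divisor d in increasing order:
69^1 ≡ 69
69^2 ≡ 62
69^3 = 69^2·69^1 ≡ 87
69^6 = 69^4·69^2 ≡ 76
69^7 = 69^4·69^2·69^1 ≡ 37
69^9 = 69^8·69^1 ≡ 8
69^14 = 69^8·69^4·69^2 ≡ 99
69^18 = 69^16·69^2 ≡ 64
69^21 = 69^16·69^4·69^1 ≡ 107
69^42 = 69^32·69^8·69^2 ≡ 19
69^63 = 69^32·69^16·69^8·69^4·69^2·69^1 ≡ 1  ← first divisor giving 1
The order is 63.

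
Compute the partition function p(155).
66493182097

p(n) counts ways to write n as a sum of positive integers (order ignored).
Euler's pentagonal recurrence: p(k) = p(k-1) + p(k-2) - p(k-5) - p(k-7) + p(k-12) + p(k-15) - ... (offsets j(3j∓1)/2, signs ++--, p(0)=1, p(<0)=0).
DP table for k = 0..154: p(0)=1, p(1)=1, p(2)=2, p(3)=3, p(4)=5, p(5)=7, p(6)=11, p(7)=15, p(8)=22, p(9)=30, p(10)=42, p(11)=56, p(12)=77, p(13)=101, p(14)=135, p(15)=176, p(16)=231, p(17)=297, p(18)=385, p(19)=490, p(20)=627, p(21)=792, p(22)=1002, p(23)=1255, p(24)=1575, p(25)=1958, p(26)=2436, p(27)=3010, p(28)=3718, p(29)=4565, p(30)=5604, p(31)=6842, p(32)=8349, p(33)=10143, p(34)=12310, p(35)=14883, p(36)=17977, p(37)=21637, p(38)=26015, p(39)=31185, p(40)=37338, p(41)=44583, p(42)=53174, p(43)=63261, p(44)=75175, p(45)=89134, p(46)=105558, p(47)=124754, p(48)=147273, p(49)=173525, p(50)=204226, p(51)=239943, p(52)=281589, p(53)=329931, p(54)=386155, p(55)=451276, p(56)=526823, p(57)=614154, p(58)=715220, p(59)=831820, p(60)=966467, p(61)=1121505, p(62)=1300156, p(63)=1505499, p(64)=1741630, p(65)=2012558, p(66)=2323520, p(67)=2679689, p(68)=3087735, p(69)=3554345, p(70)=4087968, p(71)=4697205, p(72)=5392783, p(73)=6185689, p(74)=7089500, p(75)=8118264, p(76)=9289091, p(77)=10619863, p(78)=12132164, p(79)=13848650, p(80)=15796476, p(81)=18004327, p(82)=20506255, p(83)=23338469, p(84)=26543660, p(85)=30167357, p(86)=34262962, p(87)=38887673, p(88)=44108109, p(89)=49995925, p(90)=56634173, p(91)=64112359, p(92)=72533807, p(93)=82010177, p(94)=92669720, p(95)=104651419, p(96)=118114304, p(97)=133230930, p(98)=150198136, p(99)=169229875, p(100)=190569292, p(101)=214481126, p(102)=241265379, p(103)=271248950, p(104)=304801365, p(105)=342325709, p(106)=384276336, p(107)=431149389, p(108)=483502844, p(109)=541946240, p(110)=607163746, p(111)=679903203, p(112)=761002156, p(113)=851376628, p(114)=952050665, p(115)=1064144451, p(116)=1188908248, p(117)=1327710076, p(118)=1482074143, p(119)=1653668665, p(120)=1844349560, p(121)=2056148051, p(122)=2291320912, p(123)=2552338241, p(124)=2841940500, p(125)=3163127352, p(126)=3519222692, p(127)=3913864295, p(128)=4351078600, p(129)=4835271870, p(130)=5371315400, p(131)=5964539504, p(132)=6620830889, p(133)=7346629512, p(134)=8149040695, p(135)=9035836076, p(136)=10015581680, p(137)=11097645016, p(138)=12292341831, p(139)=13610949895, p(140)=15065878135, p(141)=16670689208, p(142)=18440293320, p(143)=20390982757, p(144)=22540654445, p(145)=24908858009, p(146)=27517052599, p(147)=30388671978, p(148)=33549419497, p(149)=37027355200, p(150)=40853235313, p(151)=45060624582, p(152)=49686288421, p(153)=54770336324, p(154)=60356673280.
Final step: p(155) = p(154) + p(153) - p(150) - p(148) + p(143) + p(140) - p(133) - p(129) + p(120) + p(115) - p(104) - p(98) + p(85) + p(78) - p(63) - p(55) + p(38) + p(29) - p(10) - p(0)
= 60356673280 + 54770336324 - 40853235313 - 33549419497 + 20390982757 + 15065878135 - 7346629512 - 4835271870 + 1844349560 + 1064144451 - 304801365 - 150198136 + 30167357 + 12132164 - 1505499 - 451276 + 26015 + 4565 - 42 - 1
= 66493182097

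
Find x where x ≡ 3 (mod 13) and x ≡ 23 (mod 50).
523

Using Chinese Remainder Theorem:
M = 13 × 50 = 650
M1 = 50, M2 = 13
y1 = 50^(-1) mod 13 = 6
y2 = 13^(-1) mod 50 = 27
x = (3×50×6 + 23×13×27) mod 650 = 523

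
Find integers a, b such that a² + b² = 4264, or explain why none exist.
30² + 58² (a=30, b=58)

Factorization: 4264 = 2^3 × 13 × 41
By Fermat: n is sum of two squares iff every prime p ≡ 3 (mod 4) appears to even power.
All primes ≡ 3 (mod 4) appear to even power.
Search a = 0, 1, 2, … for 4264 - a² a perfect square: first hit at a = 30: 4264 - 900 = 3364 = 58².
4264 = 30² + 58² = 900 + 3364 ✓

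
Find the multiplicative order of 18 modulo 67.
66

67 is prime, so ord(18) divides φ(67) = 66.
Divisors of 66: 1, 2, 3, 6, 11, 22, 33, 66.
Repeated squaring: 18^1 ≡ 18, 18^2 ≡ 56, 18^4 ≡ 54, 18^8 ≡ 35, 18^16 ≡ 19, 18^32 ≡ 26, 18^64 ≡ 6 (mod 67).
Test 18^d mod 67 for each divisor d in increasing order:
18^1 ≡ 18
18^2 ≡ 56
18^3 = 18^2·18^1 ≡ 3
18^6 = 18^4·18^2 ≡ 9
18^11 = 18^8·18^2·18^1 ≡ 38
18^22 = 18^16·18^4·18^2 ≡ 37
18^33 = 18^32·18^1 ≡ 66
18^66 = 18^64·18^2 ≡ 1  ← first divisor giving 1
The order is 66.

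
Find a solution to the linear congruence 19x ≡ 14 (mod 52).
x ≡ 50 (mod 52)

gcd(19, 52) = 1, which divides 14, so solutions exist.
Find 19^(-1) mod 52 by the extended Euclidean algorithm:
52 = 2 × 19 + 14  ⟹  14 = (1)·52 + (-2)·19
19 = 1 × 14 + 5  ⟹  5 = (-1)·52 + (3)·19
14 = 2 × 5 + 4  ⟹  4 = (3)·52 + (-8)·19
5 = 1 × 4 + 1  ⟹  1 = (-4)·52 + (11)·19
So (11)·19 ≡ 1 (mod 52), i.e. 19^(-1) ≡ 11 (mod 52).
x ≡ 11 × 14 = 154 ≡ 50 (mod 52).
Check: 19 × 50 = 950 ≡ 14 (mod 52).
Unique solution: x ≡ 50 (mod 52)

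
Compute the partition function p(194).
2366022741845

p(n) counts ways to write n as a sum of positive integers (order ignored).
Euler's pentagonal recurrence: p(k) = p(k-1) + p(k-2) - p(k-5) - p(k-7) + p(k-12) + p(k-15) - ... (offsets j(3j∓1)/2, signs ++--, p(0)=1, p(<0)=0).
DP table for k = 0..193: p(0)=1, p(1)=1, p(2)=2, p(3)=3, p(4)=5, p(5)=7, p(6)=11, p(7)=15, p(8)=22, p(9)=30, p(10)=42, p(11)=56, p(12)=77, p(13)=101, p(14)=135, p(15)=176, p(16)=231, p(17)=297, p(18)=385, p(19)=490, p(20)=627, p(21)=792, p(22)=1002, p(23)=1255, p(24)=1575, p(25)=1958, p(26)=2436, p(27)=3010, p(28)=3718, p(29)=4565, p(30)=5604, p(31)=6842, p(32)=8349, p(33)=10143, p(34)=12310, p(35)=14883, p(36)=17977, p(37)=21637, p(38)=26015, p(39)=31185, p(40)=37338, p(41)=44583, p(42)=53174, p(43)=63261, p(44)=75175, p(45)=89134, p(46)=105558, p(47)=124754, p(48)=147273, p(49)=173525, p(50)=204226, p(51)=239943, p(52)=281589, p(53)=329931, p(54)=386155, p(55)=451276, p(56)=526823, p(57)=614154, p(58)=715220, p(59)=831820, p(60)=966467, p(61)=1121505, p(62)=1300156, p(63)=1505499, p(64)=1741630, p(65)=2012558, p(66)=2323520, p(67)=2679689, p(68)=3087735, p(69)=3554345, p(70)=4087968, p(71)=4697205, p(72)=5392783, p(73)=6185689, p(74)=7089500, p(75)=8118264, p(76)=9289091, p(77)=10619863, p(78)=12132164, p(79)=13848650, p(80)=15796476, p(81)=18004327, p(82)=20506255, p(83)=23338469, p(84)=26543660, p(85)=30167357, p(86)=34262962, p(87)=38887673, p(88)=44108109, p(89)=49995925, p(90)=56634173, p(91)=64112359, p(92)=72533807, p(93)=82010177, p(94)=92669720, p(95)=104651419, p(96)=118114304, p(97)=133230930, p(98)=150198136, p(99)=169229875, p(100)=190569292, p(101)=214481126, p(102)=241265379, p(103)=271248950, p(104)=304801365, p(105)=342325709, p(106)=384276336, p(107)=431149389, p(108)=483502844, p(109)=541946240, p(110)=607163746, p(111)=679903203, p(112)=761002156, p(113)=851376628, p(114)=952050665, p(115)=1064144451, p(116)=1188908248, p(117)=1327710076, p(118)=1482074143, p(119)=1653668665, p(120)=1844349560, p(121)=2056148051, p(122)=2291320912, p(123)=2552338241, p(124)=2841940500, p(125)=3163127352, p(126)=3519222692, p(127)=3913864295, p(128)=4351078600, p(129)=4835271870, p(130)=5371315400, p(131)=5964539504, p(132)=6620830889, p(133)=7346629512, p(134)=8149040695, p(135)=9035836076, p(136)=10015581680, p(137)=11097645016, p(138)=12292341831, p(139)=13610949895, p(140)=15065878135, p(141)=16670689208, p(142)=18440293320, p(143)=20390982757, p(144)=22540654445, p(145)=24908858009, p(146)=27517052599, p(147)=30388671978, p(148)=33549419497, p(149)=37027355200, p(150)=40853235313, p(151)=45060624582, p(152)=49686288421, p(153)=54770336324, p(154)=60356673280, p(155)=66493182097, p(156)=73232243759, p(157)=80630964769, p(158)=88751778802, p(159)=97662728555, p(160)=107438159466, p(161)=118159068427, p(162)=129913904637, p(163)=142798995930, p(164)=156919475295, p(165)=172389800255, p(166)=189334822579, p(167)=207890420102, p(168)=228204732751, p(169)=250438925115, p(170)=274768617130, p(171)=301384802048, p(172)=330495499613, p(173)=362326859895, p(174)=397125074750, p(175)=435157697830, p(176)=476715857290, p(177)=522115831195, p(178)=571701605655, p(179)=625846753120, p(180)=684957390936, p(181)=749474411781, p(182)=819876908323, p(183)=896684817527, p(184)=980462880430, p(185)=1071823774337, p(186)=1171432692373, p(187)=1280011042268, p(188)=1398341745571, p(189)=1527273599625, p(190)=1667727404093, p(191)=1820701100652, p(192)=1987276856363, p(193)=2168627105469.
Final step: p(194) = p(193) + p(192) - p(189) - p(187) + p(182) + p(179) - p(172) - p(168) + p(159) + p(154) - p(143) - p(137) + p(124) + p(117) - p(102) - p(94) + p(77) + p(68) - p(49) - p(39) + p(18) + p(7)
= 2168627105469 + 1987276856363 - 1527273599625 - 1280011042268 + 819876908323 + 625846753120 - 330495499613 - 228204732751 + 97662728555 + 60356673280 - 20390982757 - 11097645016 + 2841940500 + 1327710076 - 241265379 - 92669720 + 10619863 + 3087735 - 173525 - 31185 + 385 + 15
= 2366022741845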